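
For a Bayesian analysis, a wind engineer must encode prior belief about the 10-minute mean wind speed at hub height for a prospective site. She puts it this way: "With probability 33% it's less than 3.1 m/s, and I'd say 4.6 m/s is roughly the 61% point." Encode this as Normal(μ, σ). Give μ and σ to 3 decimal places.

μ = 4.017, σ = 2.086

For Normal(μ,σ), the p-quantile is μ + z_p·σ. Here z_{0.33} = -0.4399, z_{0.61} = 0.2793.
So 3.1 = μ − 0.4399σ and 4.6 = μ + 0.2793σ.
Subtracting: σ = (4.6 − 3.1)/(0.2793 − (-0.4399)) = 2.086.
Then μ = 3.1 − (-0.4399)·2.086 = 4.017.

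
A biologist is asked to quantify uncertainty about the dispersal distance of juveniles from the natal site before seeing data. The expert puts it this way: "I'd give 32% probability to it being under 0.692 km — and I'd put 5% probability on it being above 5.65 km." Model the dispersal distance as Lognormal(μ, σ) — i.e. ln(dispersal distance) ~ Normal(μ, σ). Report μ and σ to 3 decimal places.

If T ~ Lognormal(μ,σ) then ln T ~ Normal(μ,σ), so the p-quantile of ln T is μ + z_p·σ.
ln(0.692) = -0.3682 and ln(5.65) = 1.732; z_{0.32} = -0.4677, z_{0.95} = 1.645.
σ = (1.732 − -0.3682)/(1.645 − (-0.4677)) = 0.994.
μ = -0.3682 − (-0.4677)·0.994 = 0.097.

μ ≈ 0.097, σ ≈ 0.994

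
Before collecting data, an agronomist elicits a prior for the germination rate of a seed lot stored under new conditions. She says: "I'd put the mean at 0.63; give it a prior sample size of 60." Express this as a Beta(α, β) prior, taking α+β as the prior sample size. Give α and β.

α = 37.8, β = 22.2

Under the effective-sample-size interpretation, Beta(α, β) has prior mean α/(α+β) and prior sample size α+β.
So α+β = 60 and α/(α+β) = 0.63, giving α = 0.63·60 = 37.8 and β = 60 − 37.8 = 22.2.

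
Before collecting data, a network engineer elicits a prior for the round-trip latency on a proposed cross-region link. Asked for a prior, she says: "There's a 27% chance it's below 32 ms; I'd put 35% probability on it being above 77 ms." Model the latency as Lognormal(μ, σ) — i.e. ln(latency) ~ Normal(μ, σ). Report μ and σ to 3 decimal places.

μ ≈ 4.005, σ ≈ 0.880

If T ~ Lognormal(μ,σ) then ln T ~ Normal(μ,σ), so the p-quantile of ln T is μ + z_p·σ.
ln(32) = 3.466 and ln(77) = 4.344; z_{0.27} = -0.6128, z_{0.65} = 0.3853.
σ = (4.344 − 3.466)/(0.3853 − (-0.6128)) = 0.880.
μ = 3.466 − (-0.6128)·0.880 = 4.005.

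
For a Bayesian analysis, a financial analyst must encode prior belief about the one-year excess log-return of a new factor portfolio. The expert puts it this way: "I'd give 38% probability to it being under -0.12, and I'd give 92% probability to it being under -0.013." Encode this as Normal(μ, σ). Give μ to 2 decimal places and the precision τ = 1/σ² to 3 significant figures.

μ = -0.10, τ = 256

For Normal(μ,σ), the p-quantile is μ + z_p·σ. Here z_{0.38} = -0.3055, z_{0.92} = 1.405.
So -0.12 = μ − 0.3055σ and -0.013 = μ + 1.405σ.
Subtracting: σ = (-0.013 − -0.12)/(1.405 − (-0.3055)) = 0.06.
Then μ = -0.12 − (-0.3055)·0.06 = -0.10.
Precision τ = 1/σ² = 1/0.06255² = 256.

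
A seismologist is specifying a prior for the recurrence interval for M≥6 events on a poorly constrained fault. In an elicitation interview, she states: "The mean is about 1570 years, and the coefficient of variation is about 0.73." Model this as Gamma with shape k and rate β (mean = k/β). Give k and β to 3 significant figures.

For Gamma(k, rate β): mean = k/β, variance = k/β², so CV = 1/√k.
CV = 0.73, hence k = 1/CV² = 1.88.
Then β = k/mean = 1.88/1570 = 0.0012.

k ≈ 1.88, β ≈ 0.0012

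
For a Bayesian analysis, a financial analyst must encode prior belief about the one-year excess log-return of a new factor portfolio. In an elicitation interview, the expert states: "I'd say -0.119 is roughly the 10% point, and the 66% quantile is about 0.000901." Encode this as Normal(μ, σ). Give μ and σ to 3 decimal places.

The p-quantile of Normal(μ,σ) is μ + z_p·σ, with z_{0.1} = -1.282 and z_{0.66} = 0.4125.
Eliminate σ: μ = (z₂·x₁ − z₁·x₂)/(z₂ − z₁) = (0.4125·-0.119 − (-1.282)·0.000901)/1.694 = -0.028.
Then σ = (x₂ − x₁)/(z₂ − z₁) = (0.000901 − -0.119)/1.694 = 0.071.

μ = -0.028, σ = 0.071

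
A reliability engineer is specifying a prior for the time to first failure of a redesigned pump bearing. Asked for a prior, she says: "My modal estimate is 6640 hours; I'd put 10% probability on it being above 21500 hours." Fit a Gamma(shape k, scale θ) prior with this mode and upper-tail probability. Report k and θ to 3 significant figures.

Gamma(k,θ) with k>1 has mode (k−1)θ, so θ = 6640/(k−1).
Need P(X < 21500) = 0.9 with θ tied to k this way. Start at k = 2, θ = 6640: P(X<21500) ≈ 0.834.
Too low — raise k to concentrate. Iterating converges to k ≈ 2.37.
Then θ = 6640/(2.37−1) ≈ 4860.

k ≈ 2.37, θ ≈ 4860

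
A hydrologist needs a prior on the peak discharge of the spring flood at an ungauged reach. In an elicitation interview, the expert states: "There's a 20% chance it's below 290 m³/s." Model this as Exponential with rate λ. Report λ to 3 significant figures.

λ ≈ 0.000769

P(T < 290.0) = 1 − e^(−λ·290.0) = 0.2, so λ = −ln(1−0.2)/290.0 = −ln(0.8)/290.0 = 0.000769.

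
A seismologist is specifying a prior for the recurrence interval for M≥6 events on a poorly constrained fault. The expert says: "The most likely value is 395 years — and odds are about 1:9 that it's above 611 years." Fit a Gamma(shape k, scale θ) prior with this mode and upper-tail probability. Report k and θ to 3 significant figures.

k ≈ 10.8, θ ≈ 40.2

Gamma(k,θ) with k>1 has mode (k−1)θ, so θ = 395/(k−1).
Need P(X < 611) = 0.9 with θ tied to k this way. Start at k = 2, θ = 395: P(X<611) ≈ 0.458.
Too low — raise k to concentrate. Iterating converges to k ≈ 10.8.
Then θ = 395/(10.8−1) ≈ 40.2.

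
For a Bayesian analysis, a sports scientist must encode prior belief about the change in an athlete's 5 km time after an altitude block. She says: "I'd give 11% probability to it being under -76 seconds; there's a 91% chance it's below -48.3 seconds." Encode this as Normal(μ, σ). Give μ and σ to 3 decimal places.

μ = -62.766, σ = 10.790

For Normal(μ,σ), the p-quantile is μ + z_p·σ. Here z_{0.11} = -1.227, z_{0.91} = 1.341.
So -76 = μ − 1.227σ and -48.3 = μ + 1.341σ.
Subtracting: σ = (-48.3 − -76)/(1.341 − (-1.227)) = 10.790.
Then μ = -76 − (-1.227)·10.790 = -62.766.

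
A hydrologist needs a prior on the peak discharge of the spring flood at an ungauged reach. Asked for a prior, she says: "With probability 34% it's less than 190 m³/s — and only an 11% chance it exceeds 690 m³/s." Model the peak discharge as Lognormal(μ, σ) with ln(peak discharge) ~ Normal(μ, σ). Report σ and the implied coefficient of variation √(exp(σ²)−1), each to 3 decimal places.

σ ≈ 0.787, CV ≈ 0.926

If T ~ Lognormal(μ,σ) then ln T ~ Normal(μ,σ), so the p-quantile of ln T is μ + z_p·σ.
ln(190) = 5.247 and ln(690) = 6.537; z_{0.34} = -0.4125, z_{0.89} = 1.227.
σ = (6.537 − 5.247)/(1.227 − (-0.4125)) = 0.787.
μ = 5.247 − (-0.4125)·0.787 = 5.572.
CV = √(exp(σ²)−1) = √(exp(0.6192)−1) = 0.926.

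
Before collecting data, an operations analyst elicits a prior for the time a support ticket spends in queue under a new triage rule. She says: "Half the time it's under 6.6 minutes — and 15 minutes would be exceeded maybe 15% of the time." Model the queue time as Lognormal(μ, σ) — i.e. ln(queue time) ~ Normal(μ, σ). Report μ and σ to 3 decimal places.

If T ~ Lognormal(μ,σ) then ln T ~ Normal(μ,σ), so the p-quantile of ln T is μ + z_p·σ.
ln(6.6) = 1.887 and ln(15) = 2.708; z_{0.5} = 0, z_{0.85} = 1.036.
σ = (2.708 − 1.887)/(1.036 − (0)) = 0.792.
μ = 1.887 − (0)·0.792 = 1.887.

μ ≈ 1.887, σ ≈ 0.792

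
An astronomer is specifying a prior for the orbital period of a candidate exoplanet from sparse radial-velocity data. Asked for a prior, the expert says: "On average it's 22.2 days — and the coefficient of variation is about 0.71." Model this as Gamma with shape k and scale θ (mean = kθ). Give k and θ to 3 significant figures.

For Gamma(k, scale θ): mean = kθ, variance = kθ², so CV = 1/√k.
CV = 0.71, hence k = 1/CV² = 1.98.
Then θ = mean/k = 22.2/1.98 = 11.2.

k ≈ 1.98, θ ≈ 11.2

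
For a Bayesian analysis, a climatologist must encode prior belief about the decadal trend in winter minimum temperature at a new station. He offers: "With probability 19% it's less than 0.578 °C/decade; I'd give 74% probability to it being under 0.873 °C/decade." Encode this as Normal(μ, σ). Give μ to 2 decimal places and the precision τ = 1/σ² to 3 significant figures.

μ = 0.75, τ = 26.6

For Normal(μ,σ), the p-quantile is μ + z_p·σ. Here z_{0.19} = -0.8779, z_{0.74} = 0.6433.
So 0.578 = μ − 0.8779σ and 0.873 = μ + 0.6433σ.
Subtracting: σ = (0.873 − 0.578)/(0.6433 − (-0.8779)) = 0.19.
Then μ = 0.578 − (-0.8779)·0.19 = 0.75.
Precision τ = 1/σ² = 1/0.1939² = 26.6.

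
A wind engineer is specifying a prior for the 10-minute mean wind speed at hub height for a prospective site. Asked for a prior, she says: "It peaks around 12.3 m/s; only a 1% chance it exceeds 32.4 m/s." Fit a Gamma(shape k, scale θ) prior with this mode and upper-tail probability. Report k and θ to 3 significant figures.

Gamma(k,θ) with k>1 has mode (k−1)θ, so θ = 12.3/(k−1).
Need P(X < 32.4) = 0.99 with θ tied to k this way. Start at k = 2, θ = 12.3: P(X<32.4) ≈ 0.739.
Too low — raise k to concentrate. Iterating converges to k ≈ 5.95.
Then θ = 12.3/(5.95−1) ≈ 2.49.

k ≈ 5.95, θ ≈ 2.49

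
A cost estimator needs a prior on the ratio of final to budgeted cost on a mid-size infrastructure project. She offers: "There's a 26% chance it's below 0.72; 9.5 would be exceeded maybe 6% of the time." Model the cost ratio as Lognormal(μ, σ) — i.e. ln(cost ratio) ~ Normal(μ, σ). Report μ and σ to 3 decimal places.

μ ≈ 0.427, σ ≈ 1.174

If T ~ Lognormal(μ,σ) then ln T ~ Normal(μ,σ), so the p-quantile of ln T is μ + z_p·σ.
ln(0.72) = -0.3285 and ln(9.5) = 2.251; z_{0.26} = -0.6433, z_{0.94} = 1.555.
σ = (2.251 − -0.3285)/(1.555 − (-0.6433)) = 1.174.
μ = -0.3285 − (-0.6433)·1.174 = 0.427.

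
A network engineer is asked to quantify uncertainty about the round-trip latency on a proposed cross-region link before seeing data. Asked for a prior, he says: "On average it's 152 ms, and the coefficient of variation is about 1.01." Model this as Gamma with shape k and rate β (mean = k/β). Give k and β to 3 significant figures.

k ≈ 0.98, β ≈ 0.00645

For Gamma(k, rate β): mean = k/β, variance = k/β², so CV = 1/√k.
CV = 1.01, hence k = 1/CV² = 0.98.
Then β = k/mean = 0.98/152 = 0.00645.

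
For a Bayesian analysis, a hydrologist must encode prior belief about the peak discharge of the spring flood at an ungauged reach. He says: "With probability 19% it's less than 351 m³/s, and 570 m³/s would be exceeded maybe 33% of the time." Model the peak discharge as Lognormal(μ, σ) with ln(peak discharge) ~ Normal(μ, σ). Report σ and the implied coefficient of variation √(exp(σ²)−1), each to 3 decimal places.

σ ≈ 0.368, CV ≈ 0.381

If T ~ Lognormal(μ,σ) then ln T ~ Normal(μ,σ), so the p-quantile of ln T is μ + z_p·σ.
ln(351) = 5.861 and ln(570) = 6.346; z_{0.19} = -0.8779, z_{0.67} = 0.4399.
σ = (6.346 − 5.861)/(0.4399 − (-0.8779)) = 0.368.
μ = 5.861 − (-0.8779)·0.368 = 6.184.
CV = √(exp(σ²)−1) = √(exp(0.1354)−1) = 0.381.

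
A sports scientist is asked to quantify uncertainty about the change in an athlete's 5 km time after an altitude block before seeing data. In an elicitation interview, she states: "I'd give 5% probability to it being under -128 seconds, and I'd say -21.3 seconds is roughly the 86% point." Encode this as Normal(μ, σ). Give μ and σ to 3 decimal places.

For Normal(μ,σ), the p-quantile is μ + z_p·σ. Here z_{0.05} = -1.645, z_{0.86} = 1.08.
So -128 = μ − 1.645σ and -21.3 = μ + 1.08σ.
Subtracting: σ = (-21.3 − -128)/(1.08 − (-1.645)) = 39.153.
Then μ = -128 − (-1.645)·39.153 = -63.598.

μ = -63.598, σ = 39.153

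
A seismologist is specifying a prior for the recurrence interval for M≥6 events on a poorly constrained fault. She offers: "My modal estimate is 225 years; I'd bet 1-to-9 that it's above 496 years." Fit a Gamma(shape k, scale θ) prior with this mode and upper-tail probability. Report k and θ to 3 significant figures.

k ≈ 4.08, θ ≈ 73.1

Gamma(k,θ) with k>1 has mode (k−1)θ, so θ = 225/(k−1).
Need P(X < 496) = 0.9 with θ tied to k this way. Start at k = 2, θ = 225: P(X<496) ≈ 0.647.
Too low — raise k to concentrate. Iterating converges to k ≈ 4.08.
Then θ = 225/(4.08−1) ≈ 73.1.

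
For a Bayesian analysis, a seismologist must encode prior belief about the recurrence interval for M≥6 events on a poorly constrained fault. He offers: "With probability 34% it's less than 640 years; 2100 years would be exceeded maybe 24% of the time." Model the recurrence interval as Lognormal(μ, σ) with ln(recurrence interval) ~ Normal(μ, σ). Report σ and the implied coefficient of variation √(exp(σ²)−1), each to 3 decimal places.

σ ≈ 1.062, CV ≈ 1.446

If T ~ Lognormal(μ,σ) then ln T ~ Normal(μ,σ), so the p-quantile of ln T is μ + z_p·σ.
ln(640) = 6.461 and ln(2100) = 7.65; z_{0.34} = -0.4125, z_{0.76} = 0.7063.
σ = (7.65 − 6.461)/(0.7063 − (-0.4125)) = 1.062.
μ = 6.461 − (-0.4125)·1.062 = 6.900.
CV = √(exp(σ²)−1) = √(exp(1.1280)−1) = 1.446.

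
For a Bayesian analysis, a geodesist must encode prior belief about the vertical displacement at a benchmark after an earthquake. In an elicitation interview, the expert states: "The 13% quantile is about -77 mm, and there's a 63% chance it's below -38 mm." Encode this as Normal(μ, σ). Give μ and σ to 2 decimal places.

The p-quantile of Normal(μ,σ) is μ + z_p·σ, with z_{0.13} = -1.126 and z_{0.63} = 0.3319.
Eliminate σ: μ = (z₂·x₁ − z₁·x₂)/(z₂ − z₁) = (0.3319·-77 − (-1.126)·-38)/1.458 = -46.88.
Then σ = (x₂ − x₁)/(z₂ − z₁) = (-38 − -77)/1.458 = 26.74.

μ = -46.88, σ = 26.74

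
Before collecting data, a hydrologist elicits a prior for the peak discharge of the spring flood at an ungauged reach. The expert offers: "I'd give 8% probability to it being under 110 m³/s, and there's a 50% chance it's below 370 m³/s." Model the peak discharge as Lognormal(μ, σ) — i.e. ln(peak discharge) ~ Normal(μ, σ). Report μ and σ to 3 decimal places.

μ ≈ 5.914, σ ≈ 0.863

If T ~ Lognormal(μ,σ) then ln T ~ Normal(μ,σ), so the p-quantile of ln T is μ + z_p·σ.
ln(110) = 4.7 and ln(370) = 5.914; z_{0.08} = -1.405, z_{0.5} = 0.
σ = (5.914 − 4.7)/(0 − (-1.405)) = 0.863.
μ = 4.7 − (-1.405)·0.863 = 5.914.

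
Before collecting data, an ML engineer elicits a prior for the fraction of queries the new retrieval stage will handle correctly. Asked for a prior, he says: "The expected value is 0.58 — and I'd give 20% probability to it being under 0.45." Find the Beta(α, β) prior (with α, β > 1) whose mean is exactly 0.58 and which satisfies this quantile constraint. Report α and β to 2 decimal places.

α ≈ 5.85, β ≈ 4.24

With mean 0.58 fixed, write α = 0.58s, β = 0.42s where s = α+β.
Need P(θ < 0.45) = 0.2 under Beta(0.58s, 0.42s). Normal approximation: (q−m)/√(m(1−m)/s) ≈ z_{0.2} = -0.842, so s ≈ 0.58·0.42·(-0.842)²/(0.45−0.58)² = 10.2.
At s = 10.2: P(θ<0.45) ≈ 0.199. Adjusting to match 0.2 gives s ≈ 10.09.
So α = 0.58·10.09 ≈ 5.85, β = 0.42·10.09 ≈ 4.24.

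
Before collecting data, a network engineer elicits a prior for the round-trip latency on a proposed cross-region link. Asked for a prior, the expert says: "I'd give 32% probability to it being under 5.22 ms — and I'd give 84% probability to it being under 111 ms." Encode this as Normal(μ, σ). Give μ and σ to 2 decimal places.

For Normal(μ,σ), the p-quantile is μ + z_p·σ. Here z_{0.32} = -0.4677, z_{0.84} = 0.9945.
So 5.22 = μ − 0.4677σ and 111 = μ + 0.9945σ.
Subtracting: σ = (111 − 5.22)/(0.9945 − (-0.4677)) = 72.35.
Then μ = 5.22 − (-0.4677)·72.35 = 39.06.

μ = 39.06, σ = 72.35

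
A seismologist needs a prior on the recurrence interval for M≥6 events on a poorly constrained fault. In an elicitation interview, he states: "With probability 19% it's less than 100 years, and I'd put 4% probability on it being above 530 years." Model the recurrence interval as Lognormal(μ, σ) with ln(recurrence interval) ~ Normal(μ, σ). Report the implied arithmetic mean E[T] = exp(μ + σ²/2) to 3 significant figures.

E[T] ≈ 213 years

If T ~ Lognormal(μ,σ) then ln T ~ Normal(μ,σ), so the p-quantile of ln T is μ + z_p·σ.
ln(100) = 4.605 and ln(530) = 6.273; z_{0.19} = -0.8779, z_{0.96} = 1.751.
σ = (6.273 − 4.605)/(1.751 − (-0.8779)) = 0.634.
μ = 4.605 − (-0.8779)·0.634 = 5.162.
E[T] = exp(μ + σ²/2) = exp(5.162 + 0.2013) = 213 years.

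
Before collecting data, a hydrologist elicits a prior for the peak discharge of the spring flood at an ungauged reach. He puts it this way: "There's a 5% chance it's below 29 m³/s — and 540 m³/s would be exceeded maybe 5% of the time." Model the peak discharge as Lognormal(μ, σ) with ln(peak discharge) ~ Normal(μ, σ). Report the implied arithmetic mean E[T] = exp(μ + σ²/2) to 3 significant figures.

E[T] ≈ 186 m³/s

If T ~ Lognormal(μ,σ) then ln T ~ Normal(μ,σ), so the p-quantile of ln T is μ + z_p·σ.
ln(29) = 3.367 and ln(540) = 6.292; z_{0.05} = -1.645, z_{0.95} = 1.645.
σ = (6.292 − 3.367)/(1.645 − (-1.645)) = 0.889.
μ = 3.367 − (-1.645)·0.889 = 4.829.
E[T] = exp(μ + σ²/2) = exp(4.829 + 0.3951) = 186 m³/s.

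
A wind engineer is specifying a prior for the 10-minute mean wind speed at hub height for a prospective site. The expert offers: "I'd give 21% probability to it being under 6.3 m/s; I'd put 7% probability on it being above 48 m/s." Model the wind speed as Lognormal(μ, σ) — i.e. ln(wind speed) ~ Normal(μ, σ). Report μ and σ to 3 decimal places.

If T ~ Lognormal(μ,σ) then ln T ~ Normal(μ,σ), so the p-quantile of ln T is μ + z_p·σ.
ln(6.3) = 1.841 and ln(48) = 3.871; z_{0.21} = -0.8064, z_{0.93} = 1.476.
σ = (3.871 − 1.841)/(1.476 − (-0.8064)) = 0.890.
μ = 1.841 − (-0.8064)·0.890 = 2.558.

μ ≈ 2.558, σ ≈ 0.890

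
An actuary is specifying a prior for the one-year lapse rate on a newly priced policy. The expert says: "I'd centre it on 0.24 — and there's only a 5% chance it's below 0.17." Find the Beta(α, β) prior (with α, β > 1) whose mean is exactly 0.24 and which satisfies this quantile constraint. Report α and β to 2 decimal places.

With mean 0.24 fixed, write α = 0.24s, β = 0.76s where s = α+β.
Need P(θ < 0.17) = 0.05 under Beta(0.24s, 0.76s). Normal approximation: (q−m)/√(m(1−m)/s) ≈ z_{0.05} = -1.64, so s ≈ 0.24·0.76·(-1.64)²/(0.17−0.24)² = 100.7.
At s = 100.7: P(θ<0.17) ≈ 0.041. Adjusting to match 0.05 gives s ≈ 90.69.
So α = 0.24·90.69 ≈ 21.77, β = 0.76·90.69 ≈ 68.92.

α ≈ 21.77, β ≈ 68.92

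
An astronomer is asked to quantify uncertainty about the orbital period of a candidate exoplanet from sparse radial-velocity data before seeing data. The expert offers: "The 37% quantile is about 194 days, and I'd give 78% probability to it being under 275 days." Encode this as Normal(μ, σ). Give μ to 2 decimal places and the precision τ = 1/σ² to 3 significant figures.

The p-quantile of Normal(μ,σ) is μ + z_p·σ, with z_{0.37} = -0.3319 and z_{0.78} = 0.7722.
Eliminate σ: μ = (z₂·x₁ − z₁·x₂)/(z₂ − z₁) = (0.7722·194 − (-0.3319)·275)/1.104 = 218.35.
Then σ = (x₂ − x₁)/(z₂ − z₁) = (275 − 194)/1.104 = 73.37.
Precision τ = 1/σ² = 1/73.37² = 0.000186.

μ = 218.35, τ = 0.000186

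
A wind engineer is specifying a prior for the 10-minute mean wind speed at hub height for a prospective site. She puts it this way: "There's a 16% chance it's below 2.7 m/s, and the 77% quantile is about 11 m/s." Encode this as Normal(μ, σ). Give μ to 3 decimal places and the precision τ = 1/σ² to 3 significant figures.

μ = 7.462, τ = 0.0436

For Normal(μ,σ), the p-quantile is μ + z_p·σ. Here z_{0.16} = -0.9945, z_{0.77} = 0.7388.
So 2.7 = μ − 0.9945σ and 11 = μ + 0.7388σ.
Subtracting: σ = (11 − 2.7)/(0.7388 − (-0.9945)) = 4.789.
Then μ = 2.7 − (-0.9945)·4.789 = 7.462.
Precision τ = 1/σ² = 1/4.789² = 0.0436.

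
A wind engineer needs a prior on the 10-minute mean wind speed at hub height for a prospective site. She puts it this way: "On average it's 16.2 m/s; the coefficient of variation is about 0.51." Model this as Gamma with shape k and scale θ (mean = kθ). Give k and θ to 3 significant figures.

For Gamma(k, scale θ): mean = kθ, variance = kθ², so CV = 1/√k.
CV = 0.51, hence k = 1/CV² = 3.84.
Then θ = mean/k = 16.2/3.84 = 4.21.

k ≈ 3.84, θ ≈ 4.21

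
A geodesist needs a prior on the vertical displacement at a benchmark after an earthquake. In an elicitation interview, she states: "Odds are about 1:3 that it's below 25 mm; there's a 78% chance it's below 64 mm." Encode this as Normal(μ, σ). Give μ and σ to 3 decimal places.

μ = 43.183, σ = 26.958

For Normal(μ,σ), the p-quantile is μ + z_p·σ. Here z_{0.25} = -0.6745, z_{0.78} = 0.7722.
So 25 = μ − 0.6745σ and 64 = μ + 0.7722σ.
Subtracting: σ = (64 − 25)/(0.7722 − (-0.6745)) = 26.958.
Then μ = 25 − (-0.6745)·26.958 = 43.183.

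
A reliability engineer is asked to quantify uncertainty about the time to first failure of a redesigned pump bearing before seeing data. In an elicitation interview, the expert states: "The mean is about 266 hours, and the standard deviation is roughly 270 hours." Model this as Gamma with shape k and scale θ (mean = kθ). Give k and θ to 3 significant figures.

For Gamma(k, scale θ): mean = kθ, variance = kθ², so CV = 1/√k.
CV = SD/mean = 270/266 = 1.015, hence k = 1/CV² = 0.971.
Then θ = mean/k = 266/0.971 = 274.

k ≈ 0.971, θ ≈ 274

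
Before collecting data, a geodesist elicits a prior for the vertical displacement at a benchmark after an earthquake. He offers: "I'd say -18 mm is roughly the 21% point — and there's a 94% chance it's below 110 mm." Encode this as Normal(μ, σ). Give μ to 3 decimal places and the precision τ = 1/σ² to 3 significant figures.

μ = 25.716, τ = 0.00034

The p-quantile of Normal(μ,σ) is μ + z_p·σ, with z_{0.21} = -0.8064 and z_{0.94} = 1.555.
Eliminate σ: μ = (z₂·x₁ − z₁·x₂)/(z₂ − z₁) = (1.555·-18 − (-0.8064)·110)/2.361 = 25.716.
Then σ = (x₂ − x₁)/(z₂ − z₁) = (110 − -18)/2.361 = 54.210.
Precision τ = 1/σ² = 1/54.21² = 0.00034.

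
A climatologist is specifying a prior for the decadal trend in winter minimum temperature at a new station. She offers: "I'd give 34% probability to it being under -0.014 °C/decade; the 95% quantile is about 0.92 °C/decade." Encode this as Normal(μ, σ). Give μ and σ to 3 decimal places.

μ = 0.173, σ = 0.454

The p-quantile of Normal(μ,σ) is μ + z_p·σ, with z_{0.34} = -0.4125 and z_{0.95} = 1.645.
Eliminate σ: μ = (z₂·x₁ − z₁·x₂)/(z₂ − z₁) = (1.645·-0.014 − (-0.4125)·0.92)/2.057 = 0.173.
Then σ = (x₂ − x₁)/(z₂ − z₁) = (0.92 − -0.014)/2.057 = 0.454.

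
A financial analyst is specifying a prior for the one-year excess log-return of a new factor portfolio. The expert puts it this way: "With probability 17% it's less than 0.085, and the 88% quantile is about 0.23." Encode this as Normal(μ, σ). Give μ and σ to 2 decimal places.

μ = 0.15, σ = 0.07

The p-quantile of Normal(μ,σ) is μ + z_p·σ, with z_{0.17} = -0.9542 and z_{0.88} = 1.175.
Eliminate σ: μ = (z₂·x₁ − z₁·x₂)/(z₂ − z₁) = (1.175·0.085 − (-0.9542)·0.23)/2.129 = 0.15.
Then σ = (x₂ − x₁)/(z₂ − z₁) = (0.23 − 0.085)/2.129 = 0.07.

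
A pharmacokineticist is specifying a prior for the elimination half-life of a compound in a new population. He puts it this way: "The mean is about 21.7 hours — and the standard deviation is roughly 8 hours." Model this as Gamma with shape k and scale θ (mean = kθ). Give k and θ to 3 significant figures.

k ≈ 7.36, θ ≈ 2.95

For Gamma(k, scale θ): mean = kθ, variance = kθ², so CV = 1/√k.
CV = SD/mean = 8/21.7 = 0.3687, hence k = 1/CV² = 7.36.
Then θ = mean/k = 21.7/7.36 = 2.95.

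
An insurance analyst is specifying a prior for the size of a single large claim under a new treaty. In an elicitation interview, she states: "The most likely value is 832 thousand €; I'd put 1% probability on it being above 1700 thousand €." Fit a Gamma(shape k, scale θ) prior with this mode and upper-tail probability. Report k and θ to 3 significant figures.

Gamma(k,θ) with k>1 has mode (k−1)θ, so θ = 832/(k−1).
Need P(X < 1700) = 0.99 with θ tied to k this way. Start at k = 2, θ = 832: P(X<1700) ≈ 0.606.
Too low — raise k to concentrate. Iterating converges to k ≈ 10.6.
Then θ = 832/(10.6−1) ≈ 86.8.

k ≈ 10.6, θ ≈ 86.8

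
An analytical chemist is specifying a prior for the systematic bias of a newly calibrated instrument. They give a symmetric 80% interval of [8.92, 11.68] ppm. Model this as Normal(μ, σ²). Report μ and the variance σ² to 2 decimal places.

A symmetric 80% interval runs μ ± z·σ with z = 1.282.
Half-width = 1.38, so σ = 1.38/1.282 = 1.077 and σ² = 1.16.
μ is the interval midpoint, 10.30.

μ = 10.30, σ² = 1.16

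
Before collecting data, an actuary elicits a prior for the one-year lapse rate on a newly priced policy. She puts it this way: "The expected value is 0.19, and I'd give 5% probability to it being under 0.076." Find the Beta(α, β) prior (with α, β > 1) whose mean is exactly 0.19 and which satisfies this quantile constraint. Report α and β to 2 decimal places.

α ≈ 4.45, β ≈ 18.96

With mean 0.19 fixed, write α = 0.19s, β = 0.81s where s = α+β.
Need P(θ < 0.076) = 0.05 under Beta(0.19s, 0.81s). Normal approximation: (q−m)/√(m(1−m)/s) ≈ z_{0.05} = -1.64, so s ≈ 0.19·0.81·(-1.64)²/(0.076−0.19)² = 32.0.
At s = 32.0: P(θ<0.076) ≈ 0.025. Adjusting to match 0.05 gives s ≈ 23.41.
So α = 0.19·23.41 ≈ 4.45, β = 0.81·23.41 ≈ 18.96.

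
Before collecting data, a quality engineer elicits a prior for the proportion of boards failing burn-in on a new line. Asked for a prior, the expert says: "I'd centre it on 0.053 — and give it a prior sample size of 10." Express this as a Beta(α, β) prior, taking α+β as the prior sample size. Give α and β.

α = 0.53, β = 9.47

Under the effective-sample-size interpretation, Beta(α, β) has prior mean α/(α+β) and prior sample size α+β.
So α+β = 10 and α/(α+β) = 0.053, giving α = 0.053·10 = 0.53 and β = 10 − 0.53 = 9.47.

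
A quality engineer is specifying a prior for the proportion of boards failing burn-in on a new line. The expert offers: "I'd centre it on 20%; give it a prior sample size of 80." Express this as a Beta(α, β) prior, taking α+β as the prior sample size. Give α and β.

Under the effective-sample-size interpretation, Beta(α, β) has prior mean α/(α+β) and prior sample size α+β.
So α+β = 80 and α/(α+β) = 0.2, giving α = 0.2·80 = 16 and β = 80 − 16 = 64.

α = 16, β = 64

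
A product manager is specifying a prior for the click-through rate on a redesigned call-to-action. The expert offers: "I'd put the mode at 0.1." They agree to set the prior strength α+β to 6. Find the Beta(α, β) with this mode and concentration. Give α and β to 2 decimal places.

For α,β > 1 the Beta mode is (α−1)/(α+β−2). With α+β = 6, the mode is (α−1)/4.
Set (α−1)/4 = 0.1 → α = 1 + 0.1·4 = 1.40.
β = 6 − α = 4.60.

α = 1.40, β = 4.60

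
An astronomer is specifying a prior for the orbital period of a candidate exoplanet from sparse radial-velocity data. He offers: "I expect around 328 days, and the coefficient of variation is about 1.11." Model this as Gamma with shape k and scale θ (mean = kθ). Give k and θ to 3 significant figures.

k ≈ 0.812, θ ≈ 404

For Gamma(k, scale θ): mean = kθ, variance = kθ², so CV = 1/√k.
CV = 1.11, hence k = 1/CV² = 0.812.
Then θ = mean/k = 328/0.812 = 404.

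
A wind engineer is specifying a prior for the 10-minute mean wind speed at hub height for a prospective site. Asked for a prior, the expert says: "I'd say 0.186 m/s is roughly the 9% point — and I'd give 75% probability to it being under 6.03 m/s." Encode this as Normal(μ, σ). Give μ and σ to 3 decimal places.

For Normal(μ,σ), the p-quantile is μ + z_p·σ. Here z_{0.09} = -1.341, z_{0.75} = 0.6745.
So 0.186 = μ − 1.341σ and 6.03 = μ + 0.6745σ.
Subtracting: σ = (6.03 − 0.186)/(0.6745 − (-1.341)) = 2.900.
Then μ = 0.186 − (-1.341)·2.900 = 4.074.

μ = 4.074, σ = 2.900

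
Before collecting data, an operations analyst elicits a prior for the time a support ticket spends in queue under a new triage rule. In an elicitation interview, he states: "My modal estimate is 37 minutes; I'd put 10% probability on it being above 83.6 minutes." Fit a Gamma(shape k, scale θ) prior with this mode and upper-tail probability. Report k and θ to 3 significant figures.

k ≈ 3.89, θ ≈ 12.8

Gamma(k,θ) with k>1 has mode (k−1)θ, so θ = 37/(k−1).
Need P(X < 83.6) = 0.9 with θ tied to k this way. Start at k = 2, θ = 37: P(X<83.6) ≈ 0.660.
Too low — raise k to concentrate. Iterating converges to k ≈ 3.89.
Then θ = 37/(3.89−1) ≈ 12.8.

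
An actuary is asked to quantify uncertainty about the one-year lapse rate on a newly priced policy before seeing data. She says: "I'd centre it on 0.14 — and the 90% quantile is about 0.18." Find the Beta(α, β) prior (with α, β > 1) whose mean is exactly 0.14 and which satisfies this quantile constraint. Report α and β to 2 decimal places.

With mean 0.14 fixed, write α = 0.14s, β = 0.86s where s = α+β.
Need P(θ < 0.18) = 0.9 under Beta(0.14s, 0.86s). Normal approximation: (q−m)/√(m(1−m)/s) ≈ z_{0.9} = 1.28, so s ≈ 0.14·0.86·(1.28)²/(0.18−0.14)² = 123.6.
At s = 123.6: P(θ<0.18) ≈ 0.895. Adjusting to match 0.9 gives s ≈ 129.73.
So α = 0.14·129.73 ≈ 18.16, β = 0.86·129.73 ≈ 111.57.

α ≈ 18.16, β ≈ 111.57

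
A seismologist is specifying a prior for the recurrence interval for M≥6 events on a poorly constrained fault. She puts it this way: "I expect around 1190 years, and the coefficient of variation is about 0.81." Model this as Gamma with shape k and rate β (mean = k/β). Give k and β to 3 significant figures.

For Gamma(k, rate β): mean = k/β, variance = k/β², so CV = 1/√k.
CV = 0.81, hence k = 1/CV² = 1.52.
Then β = k/mean = 1.52/1190 = 0.00128.

k ≈ 1.52, β ≈ 0.00128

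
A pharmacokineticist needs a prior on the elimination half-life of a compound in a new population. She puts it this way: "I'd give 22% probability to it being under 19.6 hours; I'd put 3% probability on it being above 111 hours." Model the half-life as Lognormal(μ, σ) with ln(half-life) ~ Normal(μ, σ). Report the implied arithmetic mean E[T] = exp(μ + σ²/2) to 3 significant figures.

If T ~ Lognormal(μ,σ) then ln T ~ Normal(μ,σ), so the p-quantile of ln T is μ + z_p·σ.
ln(19.6) = 2.976 and ln(111) = 4.71; z_{0.22} = -0.7722, z_{0.97} = 1.881.
σ = (4.71 − 2.976)/(1.881 − (-0.7722)) = 0.654.
μ = 2.976 − (-0.7722)·0.654 = 3.480.
E[T] = exp(μ + σ²/2) = exp(3.480 + 0.2136) = 40.2 hours.

E[T] ≈ 40.2 hours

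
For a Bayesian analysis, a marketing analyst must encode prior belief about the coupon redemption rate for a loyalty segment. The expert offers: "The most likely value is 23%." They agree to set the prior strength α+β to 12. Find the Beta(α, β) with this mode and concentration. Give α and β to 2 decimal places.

For α,β > 1 the Beta mode is (α−1)/(α+β−2). With α+β = 12, the mode is (α−1)/10.
Set (α−1)/10 = 0.23 → α = 1 + 0.23·10 = 3.30.
β = 12 − α = 8.70.

α = 3.30, β = 8.70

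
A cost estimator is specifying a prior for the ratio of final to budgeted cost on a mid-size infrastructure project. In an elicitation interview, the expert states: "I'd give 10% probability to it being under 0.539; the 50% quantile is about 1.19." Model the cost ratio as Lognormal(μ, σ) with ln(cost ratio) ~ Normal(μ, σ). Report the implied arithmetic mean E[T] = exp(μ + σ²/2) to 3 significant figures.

E[T] ≈ 1.44

If T ~ Lognormal(μ,σ) then ln T ~ Normal(μ,σ), so the p-quantile of ln T is μ + z_p·σ.
ln(0.539) = -0.618 and ln(1.19) = 0.174; z_{0.1} = -1.282, z_{0.5} = 0.
σ = (0.174 − -0.618)/(0 − (-1.282)) = 0.618.
μ = -0.618 − (-1.282)·0.618 = 0.174.
E[T] = exp(μ + σ²/2) = exp(0.174 + 0.1910) = 1.44.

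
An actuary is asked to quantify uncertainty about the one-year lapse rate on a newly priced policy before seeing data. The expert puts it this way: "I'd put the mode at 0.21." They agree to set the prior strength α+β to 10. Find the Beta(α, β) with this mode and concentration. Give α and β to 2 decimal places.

α = 2.68, β = 7.32

For α,β > 1 the Beta mode is (α−1)/(α+β−2). With α+β = 10, the mode is (α−1)/8.
Set (α−1)/8 = 0.21 → α = 1 + 0.21·8 = 2.68.
β = 10 − α = 7.32.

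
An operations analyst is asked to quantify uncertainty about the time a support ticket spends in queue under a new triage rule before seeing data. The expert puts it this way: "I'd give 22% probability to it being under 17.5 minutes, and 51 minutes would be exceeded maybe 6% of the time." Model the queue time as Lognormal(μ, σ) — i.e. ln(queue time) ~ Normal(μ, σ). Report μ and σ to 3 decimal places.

If T ~ Lognormal(μ,σ) then ln T ~ Normal(μ,σ), so the p-quantile of ln T is μ + z_p·σ.
ln(17.5) = 2.862 and ln(51) = 3.932; z_{0.22} = -0.7722, z_{0.94} = 1.555.
σ = (3.932 − 2.862)/(1.555 − (-0.7722)) = 0.460.
μ = 2.862 − (-0.7722)·0.460 = 3.217.

μ ≈ 3.217, σ ≈ 0.460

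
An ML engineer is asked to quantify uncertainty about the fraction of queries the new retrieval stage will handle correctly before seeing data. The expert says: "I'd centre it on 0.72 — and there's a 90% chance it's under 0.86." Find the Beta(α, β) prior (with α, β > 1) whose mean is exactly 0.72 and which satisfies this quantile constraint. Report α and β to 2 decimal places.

With mean 0.72 fixed, write α = 0.72s, β = 0.28s where s = α+β.
Need P(θ < 0.86) = 0.9 under Beta(0.72s, 0.28s). Normal approximation: (q−m)/√(m(1−m)/s) ≈ z_{0.9} = 1.28, so s ≈ 0.72·0.28·(1.28)²/(0.86−0.72)² = 16.9.
At s = 16.9: P(θ<0.86) ≈ 0.918. Adjusting to match 0.9 gives s ≈ 14.66.
So α = 0.72·14.66 ≈ 10.55, β = 0.28·14.66 ≈ 4.10.

α ≈ 10.55, β ≈ 4.10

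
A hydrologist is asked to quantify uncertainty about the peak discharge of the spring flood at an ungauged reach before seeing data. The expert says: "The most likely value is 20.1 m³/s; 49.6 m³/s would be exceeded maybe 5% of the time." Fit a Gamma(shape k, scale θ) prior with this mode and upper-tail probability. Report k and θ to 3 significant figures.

k ≈ 4.33, θ ≈ 6.03

Gamma(k,θ) with k>1 has mode (k−1)θ, so θ = 20.1/(k−1).
Need P(X < 49.6) = 0.95 with θ tied to k this way. Start at k = 2, θ = 20.1: P(X<49.6) ≈ 0.706.
Too low — raise k to concentrate. Iterating converges to k ≈ 4.33.
Then θ = 20.1/(4.33−1) ≈ 6.03.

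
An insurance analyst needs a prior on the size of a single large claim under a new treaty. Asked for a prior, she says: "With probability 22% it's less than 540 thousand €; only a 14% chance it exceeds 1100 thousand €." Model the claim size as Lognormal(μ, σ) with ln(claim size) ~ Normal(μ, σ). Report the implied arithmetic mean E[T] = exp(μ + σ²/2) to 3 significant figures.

E[T] ≈ 782 thousand €

If T ~ Lognormal(μ,σ) then ln T ~ Normal(μ,σ), so the p-quantile of ln T is μ + z_p·σ.
ln(540) = 6.292 and ln(1100) = 7.003; z_{0.22} = -0.7722, z_{0.86} = 1.08.
σ = (7.003 − 6.292)/(1.08 − (-0.7722)) = 0.384.
μ = 6.292 − (-0.7722)·0.384 = 6.588.
E[T] = exp(μ + σ²/2) = exp(6.588 + 0.0738) = 782 thousand €.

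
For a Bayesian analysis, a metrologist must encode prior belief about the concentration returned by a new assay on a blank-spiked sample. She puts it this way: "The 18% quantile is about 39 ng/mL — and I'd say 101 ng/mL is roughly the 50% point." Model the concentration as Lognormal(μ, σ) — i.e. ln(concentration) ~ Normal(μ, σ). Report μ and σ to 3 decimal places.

If T ~ Lognormal(μ,σ) then ln T ~ Normal(μ,σ), so the p-quantile of ln T is μ + z_p·σ.
ln(39) = 3.664 and ln(101) = 4.615; z_{0.18} = -0.9154, z_{0.5} = 0.
σ = (4.615 − 3.664)/(0 − (-0.9154)) = 1.040.
μ = 3.664 − (-0.9154)·1.040 = 4.615.

μ ≈ 4.615, σ ≈ 1.040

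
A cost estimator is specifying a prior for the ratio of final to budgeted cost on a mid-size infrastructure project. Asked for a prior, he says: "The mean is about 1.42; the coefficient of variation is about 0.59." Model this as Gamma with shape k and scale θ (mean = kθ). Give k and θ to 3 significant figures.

k ≈ 2.87, θ ≈ 0.494

For Gamma(k, scale θ): mean = kθ, variance = kθ², so CV = 1/√k.
CV = 0.59, hence k = 1/CV² = 2.87.
Then θ = mean/k = 1.42/2.87 = 0.494.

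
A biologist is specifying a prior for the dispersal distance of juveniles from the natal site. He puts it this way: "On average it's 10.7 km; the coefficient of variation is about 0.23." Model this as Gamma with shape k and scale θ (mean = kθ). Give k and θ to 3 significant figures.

k ≈ 18.9, θ ≈ 0.566

For Gamma(k, scale θ): mean = kθ, variance = kθ², so CV = 1/√k.
CV = 0.23, hence k = 1/CV² = 18.9.
Then θ = mean/k = 10.7/18.9 = 0.566.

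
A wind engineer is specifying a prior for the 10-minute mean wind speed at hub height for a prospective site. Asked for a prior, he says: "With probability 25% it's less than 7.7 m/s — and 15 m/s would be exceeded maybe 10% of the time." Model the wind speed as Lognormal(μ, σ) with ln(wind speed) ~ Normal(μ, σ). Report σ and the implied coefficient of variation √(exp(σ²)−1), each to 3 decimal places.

σ ≈ 0.341, CV ≈ 0.351

If T ~ Lognormal(μ,σ) then ln T ~ Normal(μ,σ), so the p-quantile of ln T is μ + z_p·σ.
ln(7.7) = 2.041 and ln(15) = 2.708; z_{0.25} = -0.6745, z_{0.9} = 1.282.
σ = (2.708 − 2.041)/(1.282 − (-0.6745)) = 0.341.
μ = 2.041 − (-0.6745)·0.341 = 2.271.
CV = √(exp(σ²)−1) = √(exp(0.1162)−1) = 0.351.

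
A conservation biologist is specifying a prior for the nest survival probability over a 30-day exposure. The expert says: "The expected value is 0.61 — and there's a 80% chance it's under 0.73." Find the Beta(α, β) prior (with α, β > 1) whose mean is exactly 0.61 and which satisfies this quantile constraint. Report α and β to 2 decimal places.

α ≈ 7.36, β ≈ 4.71

With mean 0.61 fixed, write α = 0.61s, β = 0.39s where s = α+β.
Need P(θ < 0.73) = 0.8 under Beta(0.61s, 0.39s). Normal approximation: (q−m)/√(m(1−m)/s) ≈ z_{0.8} = 0.842, so s ≈ 0.61·0.39·(0.842)²/(0.73−0.61)² = 11.7.
At s = 11.7: P(θ<0.73) ≈ 0.796. Adjusting to match 0.8 gives s ≈ 12.07.
So α = 0.61·12.07 ≈ 7.36, β = 0.39·12.07 ≈ 4.71.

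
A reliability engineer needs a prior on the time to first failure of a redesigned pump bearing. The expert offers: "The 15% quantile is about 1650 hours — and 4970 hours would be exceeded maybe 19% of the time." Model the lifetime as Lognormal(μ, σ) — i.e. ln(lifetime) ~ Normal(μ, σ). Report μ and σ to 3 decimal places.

μ ≈ 8.006, σ ≈ 0.576

If T ~ Lognormal(μ,σ) then ln T ~ Normal(μ,σ), so the p-quantile of ln T is μ + z_p·σ.
ln(1650) = 7.409 and ln(4970) = 8.511; z_{0.15} = -1.036, z_{0.81} = 0.8779.
σ = (8.511 − 7.409)/(0.8779 − (-1.036)) = 0.576.
μ = 7.409 − (-1.036)·0.576 = 8.006.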